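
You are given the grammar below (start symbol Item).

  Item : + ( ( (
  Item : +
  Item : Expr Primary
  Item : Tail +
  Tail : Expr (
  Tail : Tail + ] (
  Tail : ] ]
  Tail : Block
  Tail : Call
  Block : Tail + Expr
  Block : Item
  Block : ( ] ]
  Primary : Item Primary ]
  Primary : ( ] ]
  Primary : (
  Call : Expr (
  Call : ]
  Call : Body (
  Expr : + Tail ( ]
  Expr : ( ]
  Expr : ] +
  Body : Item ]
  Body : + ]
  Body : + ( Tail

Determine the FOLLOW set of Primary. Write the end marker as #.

In Item : Expr Primary: Primary is at the end, add FOLLOW(Item) = { #, (, +, ] }.
In Primary : Item Primary ]: add FIRST(]) = { ] }.
Union: FOLLOW(Primary) = { #, (, +, ] }.

{ #, (, +, ] }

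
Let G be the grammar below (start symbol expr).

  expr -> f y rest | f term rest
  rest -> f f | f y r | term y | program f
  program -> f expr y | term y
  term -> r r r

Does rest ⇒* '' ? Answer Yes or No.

No nonterminal in this grammar is nullable.
No production of rest has an RHS whose symbols are all nullable, so rest is not nullable.

No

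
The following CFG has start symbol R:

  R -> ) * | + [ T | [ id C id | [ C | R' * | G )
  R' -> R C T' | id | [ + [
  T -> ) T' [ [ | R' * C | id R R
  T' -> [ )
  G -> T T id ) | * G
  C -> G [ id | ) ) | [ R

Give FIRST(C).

From C -> G [ id: add FIRST(G) = { ), *, +, [, id }.
C -> ) ) contributes {)}.
C -> [ R contributes {[}.
Union: FIRST(C) = { ), *, +, [, id }.

{ ), *, +, [, id }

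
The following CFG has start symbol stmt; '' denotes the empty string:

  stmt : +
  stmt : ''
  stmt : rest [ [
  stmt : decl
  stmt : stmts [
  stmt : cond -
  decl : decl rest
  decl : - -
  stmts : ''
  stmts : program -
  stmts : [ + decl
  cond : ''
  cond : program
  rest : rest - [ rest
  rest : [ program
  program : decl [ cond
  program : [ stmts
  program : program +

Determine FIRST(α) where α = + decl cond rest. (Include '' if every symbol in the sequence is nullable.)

{ + }

+ is a terminal; add {+} and stop.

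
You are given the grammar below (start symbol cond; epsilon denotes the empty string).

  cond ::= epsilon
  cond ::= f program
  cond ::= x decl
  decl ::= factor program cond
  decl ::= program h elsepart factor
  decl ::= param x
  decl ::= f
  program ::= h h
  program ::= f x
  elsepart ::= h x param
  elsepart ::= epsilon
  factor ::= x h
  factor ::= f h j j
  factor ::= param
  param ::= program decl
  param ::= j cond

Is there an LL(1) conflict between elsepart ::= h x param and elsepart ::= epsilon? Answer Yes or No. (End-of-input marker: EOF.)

Yes

FIRST(h x param) = { h } and FIRST(epsilon) = { epsilon }.
The second alternative is nullable and FOLLOW(elsepart) = { f, h, j, x } shares h with FIRST of the first — conflict.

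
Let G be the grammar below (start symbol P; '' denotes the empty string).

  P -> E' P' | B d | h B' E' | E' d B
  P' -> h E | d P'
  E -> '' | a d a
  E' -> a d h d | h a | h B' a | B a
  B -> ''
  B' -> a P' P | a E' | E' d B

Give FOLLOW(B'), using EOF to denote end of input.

In P -> h B' E': add FIRST(E') = { a, h }.
In E' -> h B' a: add FIRST(a) = { a }.
Union: FOLLOW(B') = { a, h }.

{ a, h }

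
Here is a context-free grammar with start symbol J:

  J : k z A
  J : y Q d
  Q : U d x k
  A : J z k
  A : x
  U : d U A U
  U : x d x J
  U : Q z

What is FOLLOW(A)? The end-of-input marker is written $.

In J : k z A: A is at the end, add FOLLOW(J) = { $, d, k, x, y, z }.
In U : d U A U: add FIRST(U) = { d, x }.
Union: FOLLOW(A) = { $, d, k, x, y, z }.

{ $, d, k, x, y, z }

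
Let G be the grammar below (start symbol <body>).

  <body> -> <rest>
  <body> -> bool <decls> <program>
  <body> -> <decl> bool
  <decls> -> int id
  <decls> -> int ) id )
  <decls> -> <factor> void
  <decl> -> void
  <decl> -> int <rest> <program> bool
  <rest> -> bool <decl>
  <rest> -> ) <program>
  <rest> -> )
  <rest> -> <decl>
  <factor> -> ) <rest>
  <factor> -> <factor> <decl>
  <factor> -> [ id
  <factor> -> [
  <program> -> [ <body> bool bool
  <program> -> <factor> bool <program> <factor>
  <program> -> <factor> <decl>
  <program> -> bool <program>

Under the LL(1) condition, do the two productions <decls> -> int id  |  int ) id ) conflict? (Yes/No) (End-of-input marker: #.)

FIRST(int id) = { int } and FIRST(int ) id )) = { int }.
Both contain int, so the two alternatives are not disjoint — LL(1) conflict.

Yes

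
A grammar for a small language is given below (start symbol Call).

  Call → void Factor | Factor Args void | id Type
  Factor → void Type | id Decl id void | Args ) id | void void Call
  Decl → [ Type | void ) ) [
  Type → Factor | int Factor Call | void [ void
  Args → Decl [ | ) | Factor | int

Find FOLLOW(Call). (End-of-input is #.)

Call is the start symbol, so # ∈ FOLLOW(Call).
In Factor → void void Call: Call is at the end, add FOLLOW(Factor) = { #, ), [, id, int, void }.
In Type → int Factor Call: Call is at the end, add FOLLOW(Type) = { #, ), [, id, int, void }.
Union: FOLLOW(Call) = { #, ), [, id, int, void }.

{ #, ), [, id, int, void }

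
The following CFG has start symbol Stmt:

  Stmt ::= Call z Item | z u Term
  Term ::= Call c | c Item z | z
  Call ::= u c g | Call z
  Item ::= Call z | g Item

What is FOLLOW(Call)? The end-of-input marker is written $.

{ c, z }

In Stmt ::= Call z Item: add FIRST(z Item) = { z }.
In Term ::= Call c: add FIRST(c) = { c }.
In Call ::= Call z: add FIRST(z) = { z }.
In Item ::= Call z: add FIRST(z) = { z }.
Union: FOLLOW(Call) = { c, z }.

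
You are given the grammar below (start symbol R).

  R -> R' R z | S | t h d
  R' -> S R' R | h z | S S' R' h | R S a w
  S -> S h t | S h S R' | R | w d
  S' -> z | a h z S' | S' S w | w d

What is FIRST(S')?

S' -> z contributes {z}.
S' -> a h z S' contributes {a}.
From S' -> S' S w: add FIRST(S') = { a, w, z }.
S' -> w d contributes {w}.
Union: FIRST(S') = { a, w, z }.

{ a, w, z }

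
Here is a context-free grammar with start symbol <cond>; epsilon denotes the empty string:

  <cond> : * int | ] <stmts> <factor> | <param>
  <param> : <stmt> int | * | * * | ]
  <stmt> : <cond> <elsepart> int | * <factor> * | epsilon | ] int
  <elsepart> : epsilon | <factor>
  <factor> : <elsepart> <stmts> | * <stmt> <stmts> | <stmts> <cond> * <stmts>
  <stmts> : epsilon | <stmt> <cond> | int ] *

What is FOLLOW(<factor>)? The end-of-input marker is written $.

{ $, *, ], int }

In <cond> : ] <stmts> <factor>: <factor> is at the end, add FOLLOW(<cond>) = { $, *, ], int }.
In <stmt> : * <factor> *: add FIRST(*) = { * }.
In <elsepart> : <factor>: <factor> is at the end, add FOLLOW(<elsepart>) = { $, *, ], int }.
Union: FOLLOW(<factor>) = { $, *, ], int }.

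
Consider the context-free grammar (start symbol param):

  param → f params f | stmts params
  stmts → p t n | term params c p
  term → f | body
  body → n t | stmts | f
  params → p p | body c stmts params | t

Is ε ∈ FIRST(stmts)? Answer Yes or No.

No

No nonterminal in this grammar is nullable.
No production of stmts has an RHS whose symbols are all nullable, so stmts is not nullable.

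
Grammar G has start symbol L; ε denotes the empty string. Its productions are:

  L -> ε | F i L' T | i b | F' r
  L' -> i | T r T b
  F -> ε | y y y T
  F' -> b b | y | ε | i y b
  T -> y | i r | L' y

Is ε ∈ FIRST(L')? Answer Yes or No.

Nullable nonterminals: F, F', L.
No production of L' has an RHS whose symbols are all nullable, so L' is not nullable.

No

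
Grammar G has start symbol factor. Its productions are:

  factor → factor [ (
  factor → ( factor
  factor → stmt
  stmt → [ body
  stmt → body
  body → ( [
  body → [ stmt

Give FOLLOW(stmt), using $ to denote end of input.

{ $, [ }

In factor → stmt: stmt is at the end, add FOLLOW(factor) = { $, [ }.
In body → [ stmt: stmt is at the end, add FOLLOW(body) = { $, [ }.
Union: FOLLOW(stmt) = { $, [ }.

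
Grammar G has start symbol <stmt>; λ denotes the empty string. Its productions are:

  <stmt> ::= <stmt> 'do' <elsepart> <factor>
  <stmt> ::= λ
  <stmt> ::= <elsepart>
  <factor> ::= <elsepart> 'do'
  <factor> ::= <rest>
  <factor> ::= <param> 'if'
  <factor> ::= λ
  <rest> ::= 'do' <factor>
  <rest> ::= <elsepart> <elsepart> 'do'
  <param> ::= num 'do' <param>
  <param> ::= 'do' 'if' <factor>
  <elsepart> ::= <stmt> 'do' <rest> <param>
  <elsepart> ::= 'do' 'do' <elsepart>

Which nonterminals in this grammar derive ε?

{ <factor>, <stmt> }

Directly nullable (have an λ-production): <stmt>, <factor>.
No other nonterminal has a production whose RHS symbols are all nullable.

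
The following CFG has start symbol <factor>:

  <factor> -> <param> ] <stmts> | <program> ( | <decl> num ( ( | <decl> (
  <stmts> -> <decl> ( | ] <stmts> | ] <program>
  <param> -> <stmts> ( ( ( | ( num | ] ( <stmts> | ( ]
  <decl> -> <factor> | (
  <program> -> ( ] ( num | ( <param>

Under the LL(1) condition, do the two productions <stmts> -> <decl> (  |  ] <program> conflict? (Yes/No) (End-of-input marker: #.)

Yes

FIRST(<decl> () = { (, ] } and FIRST(] <program>) = { ] }.
Both contain ], so the two alternatives are not disjoint — LL(1) conflict.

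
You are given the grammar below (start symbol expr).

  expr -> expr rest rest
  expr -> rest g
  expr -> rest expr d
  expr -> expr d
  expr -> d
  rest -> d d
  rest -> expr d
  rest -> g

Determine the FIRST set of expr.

{ d, g }

From expr -> expr rest rest: add FIRST(expr) = { d, g }.
From expr -> rest g: add FIRST(rest) = { d, g }.
From expr -> rest expr d: add FIRST(rest) = { d, g }.
From expr -> expr d: add FIRST(expr) = { d, g }.
expr -> d contributes {d}.
Union: FIRST(expr) = { d, g }.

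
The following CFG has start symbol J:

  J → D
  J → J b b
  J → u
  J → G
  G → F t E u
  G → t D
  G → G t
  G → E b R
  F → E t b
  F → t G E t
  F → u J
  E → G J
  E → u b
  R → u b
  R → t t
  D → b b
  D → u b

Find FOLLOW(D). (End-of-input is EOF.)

{ EOF, b, t, u }

In J → D: D is at the end, add FOLLOW(J) = { EOF, b, t, u }.
In G → t D: D is at the end, add FOLLOW(G) = { EOF, b, t, u }.
Union: FOLLOW(D) = { EOF, b, t, u }.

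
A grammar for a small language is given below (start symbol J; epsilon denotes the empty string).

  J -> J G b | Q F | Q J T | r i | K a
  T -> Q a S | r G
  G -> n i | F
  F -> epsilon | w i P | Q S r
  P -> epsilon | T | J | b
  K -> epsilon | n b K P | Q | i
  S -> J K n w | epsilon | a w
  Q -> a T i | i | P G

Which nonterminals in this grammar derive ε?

Directly nullable (have an epsilon-production): F, P, K, S.
J -> Q F with every symbol nullable, so J is nullable.
G -> F with every symbol nullable, so G is nullable.
Q -> P G with every symbol nullable, so Q is nullable.
No other nonterminal has a production whose RHS symbols are all nullable.

{ F, G, J, K, P, Q, S }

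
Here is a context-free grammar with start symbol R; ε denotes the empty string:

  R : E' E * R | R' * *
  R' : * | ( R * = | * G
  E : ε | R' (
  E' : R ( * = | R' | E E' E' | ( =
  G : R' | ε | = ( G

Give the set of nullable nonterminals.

{ E, G }

Directly nullable (have an ε-production): E, G.
No other nonterminal has a production whose RHS symbols are all nullable.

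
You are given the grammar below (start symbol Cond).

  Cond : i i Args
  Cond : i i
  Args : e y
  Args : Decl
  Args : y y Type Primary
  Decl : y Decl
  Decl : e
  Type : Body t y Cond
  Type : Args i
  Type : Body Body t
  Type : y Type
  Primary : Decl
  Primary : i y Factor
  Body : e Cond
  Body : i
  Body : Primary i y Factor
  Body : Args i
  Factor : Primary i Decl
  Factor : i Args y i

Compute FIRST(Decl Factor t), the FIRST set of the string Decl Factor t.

Add FIRST(Decl) = { e, y }; Decl is not nullable, stop.

{ e, y }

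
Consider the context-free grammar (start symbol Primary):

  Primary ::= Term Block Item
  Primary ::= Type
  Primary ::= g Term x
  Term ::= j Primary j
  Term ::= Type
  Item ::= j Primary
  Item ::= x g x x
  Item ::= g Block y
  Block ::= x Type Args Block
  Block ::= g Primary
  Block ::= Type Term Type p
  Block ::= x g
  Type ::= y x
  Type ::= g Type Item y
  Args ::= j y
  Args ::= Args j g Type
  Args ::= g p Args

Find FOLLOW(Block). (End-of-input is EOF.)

In Primary ::= Term Block Item: add FIRST(Item) = { g, j, x }.
In Item ::= g Block y: add FIRST(y) = { y }.
In Block ::= x Type Args Block: Block is at the end, add FOLLOW(Block) = { g, j, x, y }.
Union: FOLLOW(Block) = { g, j, x, y }.

{ g, j, x, y }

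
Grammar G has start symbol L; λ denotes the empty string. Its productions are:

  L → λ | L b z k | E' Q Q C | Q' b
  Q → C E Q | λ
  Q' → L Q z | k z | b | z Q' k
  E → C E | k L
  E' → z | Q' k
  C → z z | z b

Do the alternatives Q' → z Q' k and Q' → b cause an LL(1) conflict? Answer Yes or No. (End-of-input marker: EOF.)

FIRST(z Q' k) = { z } and FIRST(b) = { b }.
The FIRST sets are disjoint and neither alternative is nullable — no conflict.

No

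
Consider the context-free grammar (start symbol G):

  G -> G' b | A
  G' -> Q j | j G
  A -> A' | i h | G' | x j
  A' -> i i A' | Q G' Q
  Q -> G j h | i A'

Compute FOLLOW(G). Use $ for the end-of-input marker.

{ $, b, i, j, x }

G is the start symbol, so $ ∈ FOLLOW(G).
In G' -> j G: G is at the end, add FOLLOW(G') = { $, b, i, j, x }.
In Q -> G j h: add FIRST(j h) = { j }.
Union: FOLLOW(G) = { $, b, i, j, x }.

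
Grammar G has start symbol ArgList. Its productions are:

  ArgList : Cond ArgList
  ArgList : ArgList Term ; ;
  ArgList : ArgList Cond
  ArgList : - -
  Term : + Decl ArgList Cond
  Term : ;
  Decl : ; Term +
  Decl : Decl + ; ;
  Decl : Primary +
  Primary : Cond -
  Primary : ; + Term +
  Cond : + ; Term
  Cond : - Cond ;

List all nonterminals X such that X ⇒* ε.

No nonterminal has an empty production or an RHS whose symbols are all nullable.

{ } (none)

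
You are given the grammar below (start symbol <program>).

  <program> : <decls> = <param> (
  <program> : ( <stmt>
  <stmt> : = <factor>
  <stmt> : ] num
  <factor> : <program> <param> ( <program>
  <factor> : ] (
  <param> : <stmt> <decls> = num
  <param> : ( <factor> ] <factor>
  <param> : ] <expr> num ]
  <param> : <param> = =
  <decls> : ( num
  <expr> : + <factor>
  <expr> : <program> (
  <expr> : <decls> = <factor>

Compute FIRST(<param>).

From <param> : <stmt> <decls> = num: add FIRST(<stmt>) = { =, ] }.
<param> : ( <factor> ] <factor> contributes {(}.
<param> : ] <expr> num ] contributes {]}.
From <param> : <param> = =: add FIRST(<param>) = { (, =, ] }.
Union: FIRST(<param>) = { (, =, ] }.

{ (, =, ] }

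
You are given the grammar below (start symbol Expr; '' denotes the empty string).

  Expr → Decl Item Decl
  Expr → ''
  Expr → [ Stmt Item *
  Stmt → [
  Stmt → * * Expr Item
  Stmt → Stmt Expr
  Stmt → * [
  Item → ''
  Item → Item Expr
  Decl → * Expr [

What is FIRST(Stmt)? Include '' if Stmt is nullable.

Stmt → [ contributes {[}.
Stmt → * * Expr Item contributes {*}.
From Stmt → Stmt Expr: add FIRST(Stmt) = { *, [ }.
Stmt → * [ contributes {*}.
Union: FIRST(Stmt) = { *, [ }.

{ *, [ }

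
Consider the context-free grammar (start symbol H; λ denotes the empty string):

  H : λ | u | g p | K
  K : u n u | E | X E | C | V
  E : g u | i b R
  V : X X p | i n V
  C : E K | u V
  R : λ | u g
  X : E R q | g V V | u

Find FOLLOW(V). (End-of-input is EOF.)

In K : V: V is at the end, add FOLLOW(K) = { EOF }.
In V : i n V: V is at the end, add FOLLOW(V) = { EOF, g, i, p, u }.
In C : u V: V is at the end, add FOLLOW(C) = { EOF }.
In X : g V V: add FIRST(V) = { g, i, u }.
In X : g V V: V is at the end, add FOLLOW(X) = { g, i, p, u }.
Union: FOLLOW(V) = { EOF, g, i, p, u }.

{ EOF, g, i, p, u }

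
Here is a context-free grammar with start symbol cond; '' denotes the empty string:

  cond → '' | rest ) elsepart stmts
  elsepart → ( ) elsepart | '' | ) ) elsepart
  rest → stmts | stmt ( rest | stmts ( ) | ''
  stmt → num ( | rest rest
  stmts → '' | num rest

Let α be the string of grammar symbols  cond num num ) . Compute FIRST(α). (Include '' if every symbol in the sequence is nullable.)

Add FIRST(cond)\{''} = { (, ), num }; cond is nullable, continue.
num is a terminal; add {num} and stop.

{ (, ), num }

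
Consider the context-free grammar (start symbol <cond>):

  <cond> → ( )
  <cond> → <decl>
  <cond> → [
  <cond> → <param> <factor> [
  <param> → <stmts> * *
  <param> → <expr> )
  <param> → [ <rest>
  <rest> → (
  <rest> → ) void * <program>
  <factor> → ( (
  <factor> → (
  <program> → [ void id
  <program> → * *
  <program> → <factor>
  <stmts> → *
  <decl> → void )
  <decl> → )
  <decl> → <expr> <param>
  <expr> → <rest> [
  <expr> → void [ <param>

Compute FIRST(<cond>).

{ (, ), *, [, void }

<cond> → ( ) contributes {(}.
From <cond> → <decl>: add FIRST(<decl>) = { (, ), void }.
<cond> → [ contributes {[}.
From <cond> → <param> <factor> [: add FIRST(<param>) = { (, ), *, [, void }.
Union: FIRST(<cond>) = { (, ), *, [, void }.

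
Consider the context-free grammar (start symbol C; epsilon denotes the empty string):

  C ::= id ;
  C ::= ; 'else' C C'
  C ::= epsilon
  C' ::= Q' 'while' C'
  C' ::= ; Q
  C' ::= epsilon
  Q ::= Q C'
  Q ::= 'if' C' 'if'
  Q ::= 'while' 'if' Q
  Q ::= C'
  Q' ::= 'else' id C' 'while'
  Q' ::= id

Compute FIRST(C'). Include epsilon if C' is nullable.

From C' ::= Q' 'while' C': add FIRST(Q') = { 'else', id }.
C' ::= ; Q contributes {;}.
C' ::= epsilon contributes epsilon.
Union: FIRST(C') = { 'else', ;, id, epsilon }.

{ 'else', ;, id, epsilon }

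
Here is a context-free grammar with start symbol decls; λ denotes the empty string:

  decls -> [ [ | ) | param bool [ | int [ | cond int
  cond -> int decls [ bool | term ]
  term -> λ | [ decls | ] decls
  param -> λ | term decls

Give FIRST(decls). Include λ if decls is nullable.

{ ), [, ], bool, int }

decls -> [ [ contributes {[}.
decls -> ) contributes {)}.
From decls -> param bool [: param nullable, take FIRST(param) ∪ {bool} = { ), [, ], bool, int }.
decls -> int [ contributes {int}.
From decls -> cond int: add FIRST(cond) = { [, ], int }.
Union: FIRST(decls) = { ), [, ], bool, int }.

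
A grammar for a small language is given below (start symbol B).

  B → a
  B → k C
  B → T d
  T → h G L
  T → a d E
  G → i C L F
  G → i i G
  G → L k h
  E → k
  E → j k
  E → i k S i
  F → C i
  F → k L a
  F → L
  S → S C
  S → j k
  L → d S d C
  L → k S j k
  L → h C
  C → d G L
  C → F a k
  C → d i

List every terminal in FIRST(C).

C → d G L contributes {d}.
From C → F a k: add FIRST(F) = { d, h, k }.
C → d i contributes {d}.
Union: FIRST(C) = { d, h, k }.

{ d, h, k }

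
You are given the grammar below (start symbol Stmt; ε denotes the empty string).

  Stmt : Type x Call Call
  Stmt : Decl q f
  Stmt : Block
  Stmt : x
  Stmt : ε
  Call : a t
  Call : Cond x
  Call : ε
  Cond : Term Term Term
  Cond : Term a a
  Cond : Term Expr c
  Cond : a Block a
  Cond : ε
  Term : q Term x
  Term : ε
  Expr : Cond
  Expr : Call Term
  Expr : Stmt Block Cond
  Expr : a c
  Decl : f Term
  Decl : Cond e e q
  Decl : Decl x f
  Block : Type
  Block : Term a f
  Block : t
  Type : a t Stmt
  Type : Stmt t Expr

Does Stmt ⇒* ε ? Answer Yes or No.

Yes

Stmt has an ε-production, so Stmt ⇒ ε.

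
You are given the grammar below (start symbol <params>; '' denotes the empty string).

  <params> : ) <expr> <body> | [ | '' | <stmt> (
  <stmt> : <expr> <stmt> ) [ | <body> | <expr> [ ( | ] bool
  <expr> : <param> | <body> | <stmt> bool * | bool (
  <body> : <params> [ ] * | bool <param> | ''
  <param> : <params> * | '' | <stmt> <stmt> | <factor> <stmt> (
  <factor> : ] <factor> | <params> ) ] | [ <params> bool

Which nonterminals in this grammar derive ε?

{ <body>, <expr>, <param>, <params>, <stmt> }

Directly nullable (have an ''-production): <params>, <body>, <param>.
<expr> : <param> with every symbol nullable, so <expr> is nullable.
<stmt> : <body> with every symbol nullable, so <stmt> is nullable.
No other nonterminal has a production whose RHS symbols are all nullable.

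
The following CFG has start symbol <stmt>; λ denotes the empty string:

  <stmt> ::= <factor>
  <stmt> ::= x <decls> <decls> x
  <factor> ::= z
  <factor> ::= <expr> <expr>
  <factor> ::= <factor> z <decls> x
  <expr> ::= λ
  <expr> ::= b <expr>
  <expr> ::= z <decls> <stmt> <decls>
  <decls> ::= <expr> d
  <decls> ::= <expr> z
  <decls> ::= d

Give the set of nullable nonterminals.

Directly nullable (have an λ-production): <expr>.
<stmt> ::= <factor> with every symbol nullable, so <stmt> is nullable.
<factor> ::= <expr> <expr> with every symbol nullable, so <factor> is nullable.
No other nonterminal has a production whose RHS symbols are all nullable.

{ <expr>, <factor>, <stmt> }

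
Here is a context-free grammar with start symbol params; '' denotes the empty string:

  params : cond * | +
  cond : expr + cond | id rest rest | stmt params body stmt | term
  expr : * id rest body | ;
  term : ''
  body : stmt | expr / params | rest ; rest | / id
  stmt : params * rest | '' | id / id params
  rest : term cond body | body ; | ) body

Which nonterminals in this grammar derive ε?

Directly nullable (have an ''-production): term, stmt.
cond : term with every symbol nullable, so cond is nullable.
body : stmt with every symbol nullable, so body is nullable.
rest : term cond body with every symbol nullable, so rest is nullable.
No other nonterminal has a production whose RHS symbols are all nullable.

{ body, cond, rest, stmt, term }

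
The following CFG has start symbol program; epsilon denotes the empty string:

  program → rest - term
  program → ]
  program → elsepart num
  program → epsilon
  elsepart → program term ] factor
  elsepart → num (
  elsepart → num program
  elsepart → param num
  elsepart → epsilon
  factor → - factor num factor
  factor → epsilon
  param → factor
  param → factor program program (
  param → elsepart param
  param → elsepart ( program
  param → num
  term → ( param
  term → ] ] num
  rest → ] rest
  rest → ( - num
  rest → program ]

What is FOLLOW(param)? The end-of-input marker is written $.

{ $, (, -, ], num }

In elsepart → param num: add FIRST(num) = { num }.
In param → elsepart param: param is at the end, add FOLLOW(param) = { $, (, -, ], num }.
In term → ( param: param is at the end, add FOLLOW(term) = { $, (, -, ], num }.
Union: FOLLOW(param) = { $, (, -, ], num }.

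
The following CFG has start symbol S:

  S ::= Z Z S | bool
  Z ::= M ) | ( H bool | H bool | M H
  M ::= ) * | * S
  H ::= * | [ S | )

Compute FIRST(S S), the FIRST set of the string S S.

{ (, ), *, [, bool }

Add FIRST(S) = { (, ), *, [, bool }; S is not nullable, stop.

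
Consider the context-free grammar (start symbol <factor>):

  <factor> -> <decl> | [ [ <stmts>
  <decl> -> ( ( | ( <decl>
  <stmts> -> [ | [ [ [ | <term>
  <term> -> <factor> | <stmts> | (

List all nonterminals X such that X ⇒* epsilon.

No nonterminal has an empty production or an RHS whose symbols are all nullable.

{ } (none)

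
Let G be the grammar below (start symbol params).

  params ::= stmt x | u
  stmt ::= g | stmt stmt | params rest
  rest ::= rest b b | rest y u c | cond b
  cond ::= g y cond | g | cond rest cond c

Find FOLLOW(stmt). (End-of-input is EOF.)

{ g, u, x }

In params ::= stmt x: add FIRST(x) = { x }.
In stmt ::= stmt stmt: add FIRST(stmt) = { g, u }.
In stmt ::= stmt stmt: stmt is at the end, add FOLLOW(stmt) = { g, u, x }.
Union: FOLLOW(stmt) = { g, u, x }.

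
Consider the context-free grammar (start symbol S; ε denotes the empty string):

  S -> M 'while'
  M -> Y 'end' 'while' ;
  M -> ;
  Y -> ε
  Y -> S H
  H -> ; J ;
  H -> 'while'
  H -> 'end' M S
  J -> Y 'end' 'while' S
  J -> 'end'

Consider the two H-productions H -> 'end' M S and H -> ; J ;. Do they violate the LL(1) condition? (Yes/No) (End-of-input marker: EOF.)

No

FIRST('end' M S) = { 'end' } and FIRST(; J ;) = { ; }.
The FIRST sets are disjoint and neither alternative is nullable — no conflict.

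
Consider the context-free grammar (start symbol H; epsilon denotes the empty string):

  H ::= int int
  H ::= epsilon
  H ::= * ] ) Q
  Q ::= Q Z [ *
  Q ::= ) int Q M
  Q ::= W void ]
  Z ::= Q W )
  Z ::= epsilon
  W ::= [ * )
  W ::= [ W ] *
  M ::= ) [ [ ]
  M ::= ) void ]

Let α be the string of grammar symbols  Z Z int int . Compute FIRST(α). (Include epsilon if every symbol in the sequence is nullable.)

Add FIRST(Z)\{epsilon} = { ), [ }; Z is nullable, continue.
Add FIRST(Z)\{epsilon} = { ), [ }; Z is nullable, continue.
int is a terminal; add {int} and stop.

{ ), [, int }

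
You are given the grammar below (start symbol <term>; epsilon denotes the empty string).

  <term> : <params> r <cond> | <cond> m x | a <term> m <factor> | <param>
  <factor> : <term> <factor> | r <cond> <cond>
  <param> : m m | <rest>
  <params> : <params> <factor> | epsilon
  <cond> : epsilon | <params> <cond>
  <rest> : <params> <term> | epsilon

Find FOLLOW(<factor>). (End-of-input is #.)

{ #, a, m, r }

In <term> : a <term> m <factor>: <factor> is at the end, add FOLLOW(<term>) = { #, a, m, r }.
In <factor> : <term> <factor>: <factor> is at the end, add FOLLOW(<factor>) = { #, a, m, r }.
In <params> : <params> <factor>: <factor> is at the end, add FOLLOW(<params>) = { #, a, m, r }.
Union: FOLLOW(<factor>) = { #, a, m, r }.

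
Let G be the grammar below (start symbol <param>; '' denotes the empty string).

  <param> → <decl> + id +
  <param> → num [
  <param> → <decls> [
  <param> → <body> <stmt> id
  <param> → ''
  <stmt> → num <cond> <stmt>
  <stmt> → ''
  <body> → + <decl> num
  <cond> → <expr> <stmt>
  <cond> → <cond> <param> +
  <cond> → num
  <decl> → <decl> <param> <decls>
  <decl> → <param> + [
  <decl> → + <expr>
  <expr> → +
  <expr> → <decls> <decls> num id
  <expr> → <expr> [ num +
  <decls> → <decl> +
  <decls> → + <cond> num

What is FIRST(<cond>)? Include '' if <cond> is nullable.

{ +, num }

From <cond> → <expr> <stmt>: add FIRST(<expr>) = { +, num }.
From <cond> → <cond> <param> +: add FIRST(<cond>) = { +, num }.
<cond> → num contributes {num}.
Union: FIRST(<cond>) = { +, num }.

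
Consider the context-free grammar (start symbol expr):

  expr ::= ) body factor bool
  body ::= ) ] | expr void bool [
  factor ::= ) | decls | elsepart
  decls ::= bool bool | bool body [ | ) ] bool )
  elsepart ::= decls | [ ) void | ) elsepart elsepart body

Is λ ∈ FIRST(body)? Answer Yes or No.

No

No nonterminal in this grammar is nullable.
No production of body has an RHS whose symbols are all nullable, so body is not nullable.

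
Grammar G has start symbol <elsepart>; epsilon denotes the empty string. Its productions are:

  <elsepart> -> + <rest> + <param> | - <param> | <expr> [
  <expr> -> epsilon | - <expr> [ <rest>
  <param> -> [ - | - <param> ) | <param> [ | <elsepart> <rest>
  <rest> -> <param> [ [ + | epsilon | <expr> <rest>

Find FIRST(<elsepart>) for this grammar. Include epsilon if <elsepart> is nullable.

{ +, -, [ }

<elsepart> -> + <rest> + <param> contributes {+}.
<elsepart> -> - <param> contributes {-}.
From <elsepart> -> <expr> [: <expr> nullable, take FIRST(<expr>) ∪ {[} = { -, [ }.
Union: FIRST(<elsepart>) = { +, -, [ }.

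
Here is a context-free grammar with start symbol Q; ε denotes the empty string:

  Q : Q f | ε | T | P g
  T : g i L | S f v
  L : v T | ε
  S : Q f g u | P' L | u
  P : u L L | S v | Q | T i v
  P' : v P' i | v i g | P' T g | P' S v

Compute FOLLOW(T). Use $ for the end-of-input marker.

{ $, f, g, i, v }

In Q : T: T is at the end, add FOLLOW(Q) = { $, f, g }.
In L : v T: T is at the end, add FOLLOW(L) = { $, f, g, i, v }.
In P : T i v: add FIRST(i v) = { i }.
In P' : P' T g: add FIRST(g) = { g }.
Union: FOLLOW(T) = { $, f, g, i, v }.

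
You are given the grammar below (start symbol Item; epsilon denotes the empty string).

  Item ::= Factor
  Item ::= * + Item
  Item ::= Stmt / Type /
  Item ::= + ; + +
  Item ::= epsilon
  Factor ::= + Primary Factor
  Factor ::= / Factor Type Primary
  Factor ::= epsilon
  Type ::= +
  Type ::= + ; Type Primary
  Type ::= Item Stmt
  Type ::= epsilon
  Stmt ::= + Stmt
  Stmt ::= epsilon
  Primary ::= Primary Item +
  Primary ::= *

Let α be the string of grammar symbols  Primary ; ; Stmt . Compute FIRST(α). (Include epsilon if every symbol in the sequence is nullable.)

Add FIRST(Primary) = { * }; Primary is not nullable, stop.

{ * }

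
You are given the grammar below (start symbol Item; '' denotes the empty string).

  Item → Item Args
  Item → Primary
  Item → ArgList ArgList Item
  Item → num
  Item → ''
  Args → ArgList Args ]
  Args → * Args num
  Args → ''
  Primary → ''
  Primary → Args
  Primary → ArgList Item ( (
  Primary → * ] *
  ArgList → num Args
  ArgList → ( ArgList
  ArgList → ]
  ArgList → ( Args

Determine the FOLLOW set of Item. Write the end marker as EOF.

{ EOF, (, *, ], num }

Item is the start symbol, so EOF ∈ FOLLOW(Item).
In Item → Item Args: add FIRST(Args)\{''} = { (, *, ], num }.
  Since Args is nullable, also add FOLLOW(Item) = { EOF, (, *, ], num }.
In Item → ArgList ArgList Item: Item is at the end, add FOLLOW(Item) = { EOF, (, *, ], num }.
In Primary → ArgList Item ( (: add FIRST(( () = { ( }.
Union: FOLLOW(Item) = { EOF, (, *, ], num }.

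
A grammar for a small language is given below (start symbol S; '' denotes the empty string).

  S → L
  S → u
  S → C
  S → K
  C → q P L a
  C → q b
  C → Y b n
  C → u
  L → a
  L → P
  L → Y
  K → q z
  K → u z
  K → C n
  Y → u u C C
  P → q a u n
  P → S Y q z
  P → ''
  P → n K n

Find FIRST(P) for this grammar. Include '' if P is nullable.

{ a, n, q, u, '' }

P → q a u n contributes {q}.
From P → S Y q z: S nullable, take FIRST(S) ∪ FIRST(Y) = { a, n, q, u }.
P → '' contributes ''.
P → n K n contributes {n}.
Union: FIRST(P) = { a, n, q, u, '' }.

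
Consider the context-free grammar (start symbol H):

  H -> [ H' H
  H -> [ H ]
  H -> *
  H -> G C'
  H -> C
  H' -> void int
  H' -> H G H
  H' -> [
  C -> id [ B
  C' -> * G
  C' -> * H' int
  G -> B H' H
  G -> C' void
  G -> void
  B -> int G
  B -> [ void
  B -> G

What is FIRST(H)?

H -> [ H' H contributes {[}.
H -> [ H ] contributes {[}.
H -> * contributes {*}.
From H -> G C': add FIRST(G) = { *, [, int, void }.
From H -> C: add FIRST(C) = { id }.
Union: FIRST(H) = { *, [, id, int, void }.

{ *, [, id, int, void }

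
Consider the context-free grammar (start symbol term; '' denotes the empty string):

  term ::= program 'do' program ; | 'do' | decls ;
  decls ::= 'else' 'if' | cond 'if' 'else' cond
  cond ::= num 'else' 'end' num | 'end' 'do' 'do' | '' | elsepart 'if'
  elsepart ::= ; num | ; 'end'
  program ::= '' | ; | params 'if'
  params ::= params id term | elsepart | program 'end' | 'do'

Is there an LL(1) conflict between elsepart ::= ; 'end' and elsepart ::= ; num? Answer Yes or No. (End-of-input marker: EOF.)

Yes

FIRST(; 'end') = { ; } and FIRST(; num) = { ; }.
Both contain ;, so the two alternatives are not disjoint — LL(1) conflict.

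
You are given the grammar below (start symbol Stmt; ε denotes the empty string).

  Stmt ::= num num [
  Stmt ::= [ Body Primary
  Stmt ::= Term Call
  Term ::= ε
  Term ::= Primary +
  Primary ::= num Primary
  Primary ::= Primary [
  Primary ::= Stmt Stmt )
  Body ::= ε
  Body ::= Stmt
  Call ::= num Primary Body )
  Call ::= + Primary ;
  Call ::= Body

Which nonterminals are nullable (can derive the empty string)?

Directly nullable (have an ε-production): Term, Body.
Stmt ::= Term Call with every symbol nullable, so Stmt is nullable.
Call ::= Body with every symbol nullable, so Call is nullable.
No other nonterminal has a production whose RHS symbols are all nullable.

{ Body, Call, Stmt, Term }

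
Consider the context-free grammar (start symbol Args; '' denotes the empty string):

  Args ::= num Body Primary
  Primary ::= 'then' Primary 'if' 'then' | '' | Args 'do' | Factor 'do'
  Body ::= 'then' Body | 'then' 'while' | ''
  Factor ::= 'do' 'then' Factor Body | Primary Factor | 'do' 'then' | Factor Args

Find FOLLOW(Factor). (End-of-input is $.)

In Primary ::= Factor 'do': add FIRST('do') = { 'do' }.
In Factor ::= 'do' 'then' Factor Body: add FIRST(Body)\{''} = { 'then' }.
  Since Body is nullable, also add FOLLOW(Factor) = { 'do', 'then', num }.
In Factor ::= Primary Factor: Factor is at the end, add FOLLOW(Factor) = { 'do', 'then', num }.
In Factor ::= Factor Args: add FIRST(Args) = { num }.
Union: FOLLOW(Factor) = { 'do', 'then', num }.

{ 'do', 'then', num }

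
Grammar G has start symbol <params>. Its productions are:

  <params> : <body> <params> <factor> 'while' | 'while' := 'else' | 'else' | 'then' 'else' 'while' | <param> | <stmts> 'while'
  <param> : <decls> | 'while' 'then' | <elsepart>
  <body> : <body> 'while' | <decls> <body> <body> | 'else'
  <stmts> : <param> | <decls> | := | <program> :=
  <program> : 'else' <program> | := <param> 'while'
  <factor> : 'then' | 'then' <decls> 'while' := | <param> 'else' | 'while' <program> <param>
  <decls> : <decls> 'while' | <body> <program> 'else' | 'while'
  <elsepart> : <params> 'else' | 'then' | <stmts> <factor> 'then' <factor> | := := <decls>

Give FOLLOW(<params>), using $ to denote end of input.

{ $, 'else', 'then', 'while', := }

<params> is the start symbol, so $ ∈ FOLLOW(<params>).
In <params> : <body> <params> <factor> 'while': add FIRST(<factor> 'while') = { 'else', 'then', 'while', := }.
In <elsepart> : <params> 'else': add FIRST('else') = { 'else' }.
Union: FOLLOW(<params>) = { $, 'else', 'then', 'while', := }.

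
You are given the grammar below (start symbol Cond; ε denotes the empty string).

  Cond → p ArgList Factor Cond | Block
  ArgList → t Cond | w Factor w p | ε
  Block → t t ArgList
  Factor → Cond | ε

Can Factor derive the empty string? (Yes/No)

Factor has an ε-production, so Factor ⇒ ε.

Yes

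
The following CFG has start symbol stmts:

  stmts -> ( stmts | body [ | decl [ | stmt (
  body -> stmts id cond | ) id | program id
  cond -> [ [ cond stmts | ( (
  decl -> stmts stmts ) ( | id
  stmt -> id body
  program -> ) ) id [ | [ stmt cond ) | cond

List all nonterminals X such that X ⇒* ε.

No nonterminal has an empty production or an RHS whose symbols are all nullable.

{ } (none)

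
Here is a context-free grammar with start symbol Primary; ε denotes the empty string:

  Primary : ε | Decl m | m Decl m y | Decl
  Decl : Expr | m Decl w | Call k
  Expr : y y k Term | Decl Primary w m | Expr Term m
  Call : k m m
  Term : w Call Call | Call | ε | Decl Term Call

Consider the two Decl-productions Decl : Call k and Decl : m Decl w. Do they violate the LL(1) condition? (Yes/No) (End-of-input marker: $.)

FIRST(Call k) = { k } and FIRST(m Decl w) = { m }.
The FIRST sets are disjoint and neither alternative is nullable — no conflict.

No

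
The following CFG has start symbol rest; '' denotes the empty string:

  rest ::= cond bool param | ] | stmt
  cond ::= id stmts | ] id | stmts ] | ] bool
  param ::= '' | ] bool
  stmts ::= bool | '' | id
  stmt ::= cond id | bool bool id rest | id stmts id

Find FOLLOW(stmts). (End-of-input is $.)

{ ], bool, id }

In cond ::= id stmts: stmts is at the end, add FOLLOW(cond) = { bool, id }.
In cond ::= stmts ]: add FIRST(]) = { ] }.
In stmt ::= id stmts id: add FIRST(id) = { id }.
Union: FOLLOW(stmts) = { ], bool, id }.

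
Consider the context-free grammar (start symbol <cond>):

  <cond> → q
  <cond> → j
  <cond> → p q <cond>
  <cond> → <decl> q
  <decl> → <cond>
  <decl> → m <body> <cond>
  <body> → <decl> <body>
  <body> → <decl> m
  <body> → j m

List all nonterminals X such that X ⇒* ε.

No nonterminal has an empty production or an RHS whose symbols are all nullable.

{ } (none)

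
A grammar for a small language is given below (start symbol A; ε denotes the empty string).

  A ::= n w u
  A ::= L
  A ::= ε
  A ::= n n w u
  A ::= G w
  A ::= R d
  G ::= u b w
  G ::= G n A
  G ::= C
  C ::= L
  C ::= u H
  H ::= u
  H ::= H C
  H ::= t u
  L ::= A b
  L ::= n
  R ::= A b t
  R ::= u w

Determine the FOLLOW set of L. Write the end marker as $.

{ $, b, n, u, w }

In A ::= L: L is at the end, add FOLLOW(A) = { $, b, n, w }.
In C ::= L: L is at the end, add FOLLOW(C) = { b, n, u, w }.
Union: FOLLOW(L) = { $, b, n, u, w }.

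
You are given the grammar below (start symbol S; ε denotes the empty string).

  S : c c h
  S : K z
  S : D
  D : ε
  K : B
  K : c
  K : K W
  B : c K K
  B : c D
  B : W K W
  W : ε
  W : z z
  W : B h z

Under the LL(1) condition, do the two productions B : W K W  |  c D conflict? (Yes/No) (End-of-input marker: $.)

Yes

FIRST(W K W) = { c, z } and FIRST(c D) = { c }.
Both contain c, so the two alternatives are not disjoint — LL(1) conflict.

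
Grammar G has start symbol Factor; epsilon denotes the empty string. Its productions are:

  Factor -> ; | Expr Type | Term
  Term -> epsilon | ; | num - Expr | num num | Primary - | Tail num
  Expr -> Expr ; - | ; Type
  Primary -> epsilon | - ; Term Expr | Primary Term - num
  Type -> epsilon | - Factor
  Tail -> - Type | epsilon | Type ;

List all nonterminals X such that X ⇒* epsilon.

Directly nullable (have an epsilon-production): Term, Primary, Type, Tail.
Factor -> Term with every symbol nullable, so Factor is nullable.
No other nonterminal has a production whose RHS symbols are all nullable.

{ Factor, Primary, Tail, Term, Type }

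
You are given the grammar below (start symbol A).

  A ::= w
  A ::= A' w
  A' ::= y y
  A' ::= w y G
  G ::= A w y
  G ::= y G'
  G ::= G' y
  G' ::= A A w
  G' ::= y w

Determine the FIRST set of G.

{ w, y }

From G ::= A w y: add FIRST(A) = { w, y }.
G ::= y G' contributes {y}.
From G ::= G' y: add FIRST(G') = { w, y }.
Union: FIRST(G) = { w, y }.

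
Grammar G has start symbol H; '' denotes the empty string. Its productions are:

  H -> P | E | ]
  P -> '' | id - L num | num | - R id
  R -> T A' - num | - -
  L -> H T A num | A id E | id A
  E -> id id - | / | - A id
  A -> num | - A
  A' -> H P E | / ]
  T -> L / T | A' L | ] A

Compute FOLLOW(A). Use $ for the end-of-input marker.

In L -> H T A num: add FIRST(num) = { num }.
In L -> A id E: add FIRST(id E) = { id }.
In L -> id A: A is at the end, add FOLLOW(L) = { -, /, ], id, num }.
In E -> - A id: add FIRST(id) = { id }.
In A -> - A: A is at the end, add FOLLOW(A) = { -, /, ], id, num }.
In T -> ] A: A is at the end, add FOLLOW(T) = { -, /, ], id, num }.
Union: FOLLOW(A) = { -, /, ], id, num }.

{ -, /, ], id, num }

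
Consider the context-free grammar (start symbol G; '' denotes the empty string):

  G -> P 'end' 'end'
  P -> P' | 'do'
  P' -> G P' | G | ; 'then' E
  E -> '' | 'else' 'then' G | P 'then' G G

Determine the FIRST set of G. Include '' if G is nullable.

From G -> P 'end' 'end': add FIRST(P) = { 'do', ; }.
Union: FIRST(G) = { 'do', ; }.

{ 'do', ; }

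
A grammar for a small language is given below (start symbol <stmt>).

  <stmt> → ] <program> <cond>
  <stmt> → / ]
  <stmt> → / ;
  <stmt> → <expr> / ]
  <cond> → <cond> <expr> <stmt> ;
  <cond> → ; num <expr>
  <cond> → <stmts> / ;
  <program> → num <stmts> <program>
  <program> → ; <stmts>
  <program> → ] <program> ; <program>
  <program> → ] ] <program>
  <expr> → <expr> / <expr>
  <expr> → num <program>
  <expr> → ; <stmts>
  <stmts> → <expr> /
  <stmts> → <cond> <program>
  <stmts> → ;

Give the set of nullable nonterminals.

No nonterminal has an empty production or an RHS whose symbols are all nullable.

{ } (none)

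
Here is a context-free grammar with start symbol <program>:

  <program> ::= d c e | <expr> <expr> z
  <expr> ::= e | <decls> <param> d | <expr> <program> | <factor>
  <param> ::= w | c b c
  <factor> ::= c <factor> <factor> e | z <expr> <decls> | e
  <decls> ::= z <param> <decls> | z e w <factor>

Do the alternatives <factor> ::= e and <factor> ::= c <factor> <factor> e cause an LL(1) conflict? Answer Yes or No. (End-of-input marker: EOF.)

FIRST(e) = { e } and FIRST(c <factor> <factor> e) = { c }.
The FIRST sets are disjoint and neither alternative is nullable — no conflict.

No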